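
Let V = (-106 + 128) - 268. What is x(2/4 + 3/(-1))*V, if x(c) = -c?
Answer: -615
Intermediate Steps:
V = -246 (V = 22 - 268 = -246)
x(2/4 + 3/(-1))*V = -(2/4 + 3/(-1))*(-246) = -(2*(1/4) + 3*(-1))*(-246) = -(1/2 - 3)*(-246) = -1*(-5/2)*(-246) = (5/2)*(-246) = -615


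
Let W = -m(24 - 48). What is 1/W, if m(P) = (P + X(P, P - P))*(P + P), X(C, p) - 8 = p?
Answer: -1/768 ≈ -0.0013021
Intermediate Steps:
X(C, p) = 8 + p
m(P) = 2*P*(8 + P) (m(P) = (P + (8 + (P - P)))*(P + P) = (P + (8 + 0))*(2*P) = (P + 8)*(2*P) = (8 + P)*(2*P) = 2*P*(8 + P))
W = -768 (W = -2*(24 - 48)*(8 + (24 - 48)) = -2*(-24)*(8 - 24) = -2*(-24)*(-16) = -1*768 = -768)
1/W = 1/(-768) = -1/768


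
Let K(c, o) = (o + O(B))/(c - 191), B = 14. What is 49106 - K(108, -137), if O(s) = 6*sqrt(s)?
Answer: 4075661/83 + 6*sqrt(14)/83 ≈ 49105.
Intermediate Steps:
K(c, o) = (o + 6*sqrt(14))/(-191 + c) (K(c, o) = (o + 6*sqrt(14))/(c - 191) = (o + 6*sqrt(14))/(-191 + c))
49106 - K(108, -137) = 49106 - (-137 + 6*sqrt(14))/(-191 + 108) = 49106 - (-137 + 6*sqrt(14))/(-83) = 49106 - (-1)*(-137 + 6*sqrt(14))/83 = 49106 - (137/83 - 6*sqrt(14)/83) = 49106 + (-137/83 + 6*sqrt(14)/83) = 4075661/83 + 6*sqrt(14)/83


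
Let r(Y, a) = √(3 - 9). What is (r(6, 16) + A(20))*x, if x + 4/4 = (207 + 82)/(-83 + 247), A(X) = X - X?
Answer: 125*I*√6/164 ≈ 1.867*I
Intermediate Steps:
A(X) = 0
r(Y, a) = I*√6 (r(Y, a) = √(-6) = I*√6)
x = 125/164 (x = -1 + (207 + 82)/(-83 + 247) = -1 + 289/164 = 125/164 ≈ 0.76220)
(r(6, 16) + A(20))*x = (I*√6 + 0)*(125/164) = (I*√6)*(125/164) = 125*I*√6/164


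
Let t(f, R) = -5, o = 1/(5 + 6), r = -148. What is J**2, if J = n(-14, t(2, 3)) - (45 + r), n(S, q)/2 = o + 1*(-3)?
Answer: 1142761/121 ≈ 9444.3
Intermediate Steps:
o = 1/11 ≈ 0.090909
n(S, q) = -64/11 (n(S, q) = 2*(1/11 + 1*(-3)) = 2*(1/11 - 3) = 2*(-32/11) = -64/11)
J = 1069/11 (J = -64/11 - (45 - 148) = -64/11 - 1*(-103) = -64/11 + 103 = 1069/11 ≈ 97.182)
J**2 = (1069/11)**2 = 1142761/121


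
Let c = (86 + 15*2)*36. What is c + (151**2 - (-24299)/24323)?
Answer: 656185870/24323 ≈ 26978.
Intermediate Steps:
c = 4176 (c = (86 + 30)*36 = 116*36 = 4176)
c + (151**2 - (-24299)/24323) = 4176 + (151**2 - (-24299)/24323) = 4176 + (22801 - (-24299)/24323) = 4176 + (22801 - 1*(-24299/24323)) = 4176 + (22801 + 24299/24323) = 4176 + 554613022/24323 = 656185870/24323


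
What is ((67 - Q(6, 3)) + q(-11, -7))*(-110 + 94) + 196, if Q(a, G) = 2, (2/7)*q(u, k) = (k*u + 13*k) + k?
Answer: 332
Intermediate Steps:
q(u, k) = 49*k + 7*k*u/2 (q(u, k) = 7*((k*u + 13*k) + k)/2 = 7*((13*k + k*u) + k)/2 = 7*(14*k + k*u)/2 = 49*k + 7*k*u/2)
((67 - Q(6, 3)) + q(-11, -7))*(-110 + 94) + 196 = ((67 - 1*2) + (7/2)*(-7)*(14 - 11))*(-110 + 94) + 196 = ((67 - 2) + (7/2)*(-7)*3)*(-16) + 196 = (65 - 147/2)*(-16) + 196 = -17/2*(-16) + 196 = 136 + 196 = 332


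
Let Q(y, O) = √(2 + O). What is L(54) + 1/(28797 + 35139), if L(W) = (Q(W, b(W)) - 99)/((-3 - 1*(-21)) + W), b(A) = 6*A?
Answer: -87911/63936 + √326/72 ≈ -1.1242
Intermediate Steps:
L(W) = (-99 + √(2 + 6*W))/(18 + W) (L(W) = (√(2 + 6*W) - 99)/((-3 - 1*(-21)) + W) = (-99 + √(2 + 6*W))/((-3 + 21) + W) = (-99 + √(2 + 6*W))/(18 + W))
L(54) + 1/(28797 + 35139) = (-99 + √(2 + 6*54))/(18 + 54) + 1/(28797 + 35139) = (-99 + √(2 + 324))/72 + 1/63936 = (-99 + √326)/72 + 1/63936 = (-11/8 + √326/72) + 1/63936 = -87911/63936 + √326/72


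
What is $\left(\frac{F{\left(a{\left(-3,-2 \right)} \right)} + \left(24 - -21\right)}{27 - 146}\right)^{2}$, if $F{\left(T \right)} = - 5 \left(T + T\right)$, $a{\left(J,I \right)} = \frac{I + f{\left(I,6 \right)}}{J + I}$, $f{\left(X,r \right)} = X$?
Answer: $\frac{1369}{14161} \approx 0.096674$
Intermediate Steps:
$a{\left(J,I \right)} = \frac{2 I}{I + J}$ ($a{\left(J,I \right)} = \frac{I + I}{J + I} = \frac{2 I}{I + J}$)
$F{\left(T \right)} = - 10 T$ ($F{\left(T \right)} = - 5 \cdot 2 T = - 10 T$)
$\left(\frac{F{\left(a{\left(-3,-2 \right)} \right)} + \left(24 - -21\right)}{27 - 146}\right)^{2} = \left(\frac{- 10 \cdot 2 \left(-2\right) \frac{1}{-2 - 3} + \left(24 - -21\right)}{27 - 146}\right)^{2} = \left(\frac{- 10 \cdot 2 \left(-2\right) \frac{1}{-5} + \left(24 + 21\right)}{-119}\right)^{2} = \left(\left(- 10 \cdot 2 \left(-2\right) \left(- \frac{1}{5}\right) + 45\right) \left(- \frac{1}{119}\right)\right)^{2} = \left(\left(\left(-10\right) \frac{4}{5} + 45\right) \left(- \frac{1}{119}\right)\right)^{2} = \left(\left(-8 + 45\right) \left(- \frac{1}{119}\right)\right)^{2} = \left(37 \left(- \frac{1}{119}\right)\right)^{2} = \left(- \frac{37}{119}\right)^{2} = \frac{1369}{14161}$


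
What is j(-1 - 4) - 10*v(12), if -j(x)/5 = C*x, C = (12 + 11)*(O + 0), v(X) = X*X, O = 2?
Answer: -290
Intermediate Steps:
v(X) = X²
C = 46 (C = (12 + 11)*(2 + 0) = 23*2 = 46)
j(x) = -230*x
j(-1 - 4) - 10*v(12) = -230*(-1 - 4) - 10*12² = -230*(-5) - 10*144 = 1150 - 1440 = -290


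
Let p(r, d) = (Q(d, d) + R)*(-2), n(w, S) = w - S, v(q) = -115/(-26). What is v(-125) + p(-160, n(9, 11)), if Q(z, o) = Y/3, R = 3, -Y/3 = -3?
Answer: -197/26 ≈ -7.5769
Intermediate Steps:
Y = 9 (Y = -3*(-3) = 9)
v(q) = 115/26 (v(q) = -115*(-1/26) = 115/26)
Q(z, o) = 3 (Q(z, o) = 9/3 = 9*(⅓) = 3)
p(r, d) = -12 (p(r, d) = (3 + 3)*(-2) = 6*(-2) = -12)
v(-125) + p(-160, n(9, 11)) = 115/26 - 12 = -197/26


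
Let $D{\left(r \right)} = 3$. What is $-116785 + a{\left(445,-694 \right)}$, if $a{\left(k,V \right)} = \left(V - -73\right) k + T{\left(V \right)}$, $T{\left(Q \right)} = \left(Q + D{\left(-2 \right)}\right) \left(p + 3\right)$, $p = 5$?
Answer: $-398658$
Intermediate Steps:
$T{\left(Q \right)} = 24 + 8 Q$ ($T{\left(Q \right)} = \left(Q + 3\right) \left(5 + 3\right) = \left(3 + Q\right) 8 = 24 + 8 Q$)
$a{\left(k,V \right)} = 24 + 8 V + k \left(73 + V\right)$ ($a{\left(k,V \right)} = \left(V - -73\right) k + \left(24 + 8 V\right) = \left(V + 73\right) k + \left(24 + 8 V\right) = \left(73 + V\right) k + \left(24 + 8 V\right) = k \left(73 + V\right) + \left(24 + 8 V\right) = 24 + 8 V + k \left(73 + V\right)$)
$-116785 + a{\left(445,-694 \right)} = -116785 + \left(24 + 8 \left(-694\right) + 73 \cdot 445 - 308830\right) = -116785 + \left(24 - 5552 + 32485 - 308830\right) = -116785 - 281873 = -398658$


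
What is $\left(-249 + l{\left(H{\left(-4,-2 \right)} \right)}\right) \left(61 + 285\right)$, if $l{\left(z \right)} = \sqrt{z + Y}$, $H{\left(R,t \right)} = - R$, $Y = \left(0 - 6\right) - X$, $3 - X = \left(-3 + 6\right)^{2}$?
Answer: $-85462$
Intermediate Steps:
$X = -6$ ($X = 3 - \left(-3 + 6\right)^{2} = 3 - 3^{2} = 3 - 9 = -6$)
$Y = 0$ ($Y = \left(0 - 6\right) - -6 = \left(0 - 6\right) + 6 = -6 + 6 = 0$)
$l{\left(z \right)} = \sqrt{z}$ ($l{\left(z \right)} = \sqrt{z + 0} = \sqrt{z}$)
$\left(-249 + l{\left(H{\left(-4,-2 \right)} \right)}\right) \left(61 + 285\right) = \left(-249 + \sqrt{\left(-1\right) \left(-4\right)}\right) \left(61 + 285\right) = \left(-249 + \sqrt{4}\right) 346 = \left(-249 + 2\right) 346 = \left(-247\right) 346 = -85462$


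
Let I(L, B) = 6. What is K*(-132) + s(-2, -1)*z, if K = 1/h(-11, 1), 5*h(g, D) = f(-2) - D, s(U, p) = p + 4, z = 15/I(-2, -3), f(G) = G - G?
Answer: 1335/2 ≈ 667.50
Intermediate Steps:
f(G) = 0
z = 5/2 (z = 15/6 = 15*(⅙) = 5/2 ≈ 2.5000)
s(U, p) = 4 + p
h(g, D) = -D/5 (h(g, D) = (0 - D)/5 = (-D)/5 = -D/5)
K = -5 (K = 1/(-⅕*1) = 1/(-⅕) = -5)
K*(-132) + s(-2, -1)*z = -5*(-132) + (4 - 1)*(5/2) = 660 + 3*(5/2) = 660 + 15/2 = 1335/2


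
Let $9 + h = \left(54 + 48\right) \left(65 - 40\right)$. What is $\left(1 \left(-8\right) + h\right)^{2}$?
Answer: $6416089$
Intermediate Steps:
$h = 2541$ ($h = -9 + \left(54 + 48\right) \left(65 - 40\right) = -9 + 102 \cdot 25 = -9 + 2550 = 2541$)
$\left(1 \left(-8\right) + h\right)^{2} = \left(1 \left(-8\right) + 2541\right)^{2} = \left(-8 + 2541\right)^{2} = 2533^{2} = 6416089$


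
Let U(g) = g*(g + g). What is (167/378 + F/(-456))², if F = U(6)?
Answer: 4157521/51581124 ≈ 0.080602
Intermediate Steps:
U(g) = 2*g² (U(g) = g*(2*g) = 2*g²)
F = 72 (F = 2*6² = 2*36 = 72)
(167/378 + F/(-456))² = (167/378 + 72/(-456))² = (167*(1/378) + 72*(-1/456))² = (167/378 - 3/19)² = (2039/7182)² = 4157521/51581124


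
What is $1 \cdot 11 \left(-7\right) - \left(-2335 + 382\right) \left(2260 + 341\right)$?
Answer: $5079676$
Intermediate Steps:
$1 \cdot 11 \left(-7\right) - \left(-2335 + 382\right) \left(2260 + 341\right) = 11 \left(-7\right) - \left(-1953\right) 2601 = -77 - -5079753 = -77 + 5079753 = 5079676$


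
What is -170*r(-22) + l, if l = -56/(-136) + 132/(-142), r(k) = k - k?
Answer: -625/1207 ≈ -0.51781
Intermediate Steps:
r(k) = 0
l = -625/1207 (l = -56*(-1/136) + 132*(-1/142) = 7/17 - 66/71 = -625/1207 ≈ -0.51781)
-170*r(-22) + l = -170*0 - 625/1207 = 0 - 625/1207 = -625/1207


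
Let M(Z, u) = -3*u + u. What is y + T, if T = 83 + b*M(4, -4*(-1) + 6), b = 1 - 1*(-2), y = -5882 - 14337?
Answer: -20196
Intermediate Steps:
M(Z, u) = -2*u
y = -20219
b = 3 (b = 1 + 2 = 3)
T = 23 (T = 83 + 3*(-2*(-4*(-1) + 6)) = 83 + 3*(-2*(4 + 6)) = 83 + 3*(-2*10) = 83 + 3*(-20) = 83 - 60 = 23)
y + T = -20219 + 23 = -20196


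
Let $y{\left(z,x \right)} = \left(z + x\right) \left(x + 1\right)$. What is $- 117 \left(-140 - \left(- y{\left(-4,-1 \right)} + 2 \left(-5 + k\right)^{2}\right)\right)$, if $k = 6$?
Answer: $16614$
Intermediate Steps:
$y{\left(z,x \right)} = \left(1 + x\right) \left(x + z\right)$ ($y{\left(z,x \right)} = \left(x + z\right) \left(1 + x\right) = \left(1 + x\right) \left(x + z\right)$)
$- 117 \left(-140 - \left(- y{\left(-4,-1 \right)} + 2 \left(-5 + k\right)^{2}\right)\right) = - 117 \left(-140 - 2 \left(-5 + 6\right)^{2}\right) = - 117 \left(-140 + \left(- 2 \cdot 1^{2} + \left(-1 - 4 + 1 + 4\right)\right)\right) = - 117 \left(-140 + \left(\left(-2\right) 1 + 0\right)\right) = - 117 \left(-140 + \left(-2 + 0\right)\right) = - 117 \left(-140 - 2\right) = \left(-117\right) \left(-142\right) = 16614$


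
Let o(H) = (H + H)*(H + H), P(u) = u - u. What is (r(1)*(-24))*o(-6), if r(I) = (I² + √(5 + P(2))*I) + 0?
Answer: -3456 - 3456*√5 ≈ -11184.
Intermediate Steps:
P(u) = 0
o(H) = 4*H² (o(H) = (2*H)*(2*H) = 4*H²)
r(I) = I² + I*√5 (r(I) = (I² + √(5 + 0)*I) + 0 = (I² + √5*I) + 0 = (I² + I*√5) + 0 = I² + I*√5)
(r(1)*(-24))*o(-6) = ((1*(1 + √5))*(-24))*(4*(-6)²) = ((1 + √5)*(-24))*(4*36) = (-24 - 24*√5)*144 = -3456 - 3456*√5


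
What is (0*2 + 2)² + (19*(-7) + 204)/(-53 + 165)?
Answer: 519/112 ≈ 4.6339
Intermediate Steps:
(0*2 + 2)² + (19*(-7) + 204)/(-53 + 165) = (0 + 2)² + (-133 + 204)/112 = 2² + 71*(1/112) = 4 + 71/112 = 519/112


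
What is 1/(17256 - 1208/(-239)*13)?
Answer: 239/4139888 ≈ 5.7731e-5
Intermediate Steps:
1/(17256 - 1208/(-239)*13) = 1/(17256 - 1208*(-1/239)*13) = 1/(17256 + (1208/239)*13) = 1/(17256 + 15704/239) = 1/(4139888/239) = 239/4139888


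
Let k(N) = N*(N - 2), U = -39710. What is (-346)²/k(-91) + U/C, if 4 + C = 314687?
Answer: 37336524298/2663162229 ≈ 14.020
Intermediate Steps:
C = 314683 (C = -4 + 314687 = 314683)
k(N) = N*(-2 + N)
(-346)²/k(-91) + U/C = (-346)²/((-91*(-2 - 91))) - 39710/314683 = 119716/((-91*(-93))) - 39710*1/314683 = 119716/8463 - 39710/314683 = 37336524298/2663162229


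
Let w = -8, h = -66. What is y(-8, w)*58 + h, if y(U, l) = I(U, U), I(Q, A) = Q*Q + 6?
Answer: 3994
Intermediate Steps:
I(Q, A) = 6 + Q² (I(Q, A) = Q² + 6 = 6 + Q²)
y(U, l) = 6 + U²
y(-8, w)*58 + h = (6 + (-8)²)*58 - 66 = (6 + 64)*58 - 66 = 70*58 - 66 = 4060 - 66 = 3994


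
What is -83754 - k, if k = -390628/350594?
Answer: -14681629624/175297 ≈ -83753.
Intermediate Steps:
k = -195314/175297 (k = -390628*1/350594 = -195314/175297 ≈ -1.1142)
-83754 - k = -83754 - 1*(-195314/175297) = -83754 + 195314/175297 = -14681629624/175297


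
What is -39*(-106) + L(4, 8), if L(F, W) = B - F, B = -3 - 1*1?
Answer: 4126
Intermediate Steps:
B = -4 (B = -3 - 1 = -4)
L(F, W) = -4 - F
-39*(-106) + L(4, 8) = -39*(-106) + (-4 - 1*4) = 4134 + (-4 - 4) = 4134 - 8 = 4126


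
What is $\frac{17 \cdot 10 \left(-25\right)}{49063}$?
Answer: $- \frac{4250}{49063} \approx -0.086623$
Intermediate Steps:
$\frac{17 \cdot 10 \left(-25\right)}{49063} = 170 \left(-25\right) \frac{1}{49063} = \left(-4250\right) \frac{1}{49063} = - \frac{4250}{49063}$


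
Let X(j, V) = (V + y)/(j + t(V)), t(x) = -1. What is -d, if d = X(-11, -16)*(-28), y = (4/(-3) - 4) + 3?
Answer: 385/9 ≈ 42.778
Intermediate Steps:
y = -7/3 (y = (4*(-⅓) - 4) + 3 = (-4/3 - 4) + 3 = -16/3 + 3 = -7/3 ≈ -2.3333)
X(j, V) = (-7/3 + V)/(-1 + j) (X(j, V) = (V - 7/3)/(j - 1) = (-7/3 + V)/(-1 + j))
d = -385/9 (d = ((-7/3 - 16)/(-1 - 11))*(-28) = (-55/3/(-12))*(-28) = -1/12*(-55/3)*(-28) = (55/36)*(-28) = -385/9 ≈ -42.778)
-d = -1*(-385/9) = 385/9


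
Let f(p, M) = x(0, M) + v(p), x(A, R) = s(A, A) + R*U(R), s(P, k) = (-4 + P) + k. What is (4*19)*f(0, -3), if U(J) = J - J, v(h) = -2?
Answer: -456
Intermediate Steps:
s(P, k) = -4 + P + k
U(J) = 0
x(A, R) = -4 + 2*A (x(A, R) = (-4 + A + A) + R*0 = (-4 + 2*A) + 0 = -4 + 2*A)
f(p, M) = -6 (f(p, M) = (-4 + 2*0) - 2 = (-4 + 0) - 2 = -4 - 2 = -6)
(4*19)*f(0, -3) = (4*19)*(-6) = 76*(-6) = -456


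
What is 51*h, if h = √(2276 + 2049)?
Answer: 255*√173 ≈ 3354.0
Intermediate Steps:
h = 5*√173 (h = √4325 = 5*√173 ≈ 65.765)
51*h = 51*(5*√173) = 255*√173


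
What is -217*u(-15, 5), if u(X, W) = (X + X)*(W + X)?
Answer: -65100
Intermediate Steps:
u(X, W) = 2*X*(W + X) (u(X, W) = (2*X)*(W + X) = 2*X*(W + X))
-217*u(-15, 5) = -434*(-15)*(5 - 15) = -434*(-15)*(-10) = -217*300 = -65100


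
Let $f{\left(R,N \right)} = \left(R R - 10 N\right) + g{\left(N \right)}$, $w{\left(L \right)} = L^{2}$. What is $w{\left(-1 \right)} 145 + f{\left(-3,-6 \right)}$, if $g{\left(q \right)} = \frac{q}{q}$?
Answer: $215$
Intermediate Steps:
$g{\left(q \right)} = 1$
$f{\left(R,N \right)} = 1 + R^{2} - 10 N$ ($f{\left(R,N \right)} = \left(R R - 10 N\right) + 1 = \left(R^{2} - 10 N\right) + 1 = 1 + R^{2} - 10 N$)
$w{\left(-1 \right)} 145 + f{\left(-3,-6 \right)} = \left(-1\right)^{2} \cdot 145 + \left(1 + \left(-3\right)^{2} - -60\right) = 1 \cdot 145 + \left(1 + 9 + 60\right) = 145 + 70 = 215$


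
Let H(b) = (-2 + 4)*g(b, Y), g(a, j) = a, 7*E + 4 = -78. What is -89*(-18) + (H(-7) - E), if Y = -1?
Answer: 11198/7 ≈ 1599.7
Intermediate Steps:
E = -82/7 (E = -4/7 + (⅐)*(-78) = -4/7 - 78/7 = -82/7 ≈ -11.714)
H(b) = 2*b (H(b) = (-2 + 4)*b = 2*b)
-89*(-18) + (H(-7) - E) = -89*(-18) + (2*(-7) - 1*(-82/7)) = 1602 + (-14 + 82/7) = 1602 - 16/7 = 11198/7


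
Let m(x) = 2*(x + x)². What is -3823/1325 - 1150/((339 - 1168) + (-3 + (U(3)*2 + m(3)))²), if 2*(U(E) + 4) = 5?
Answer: -15007471/4673275 ≈ -3.2113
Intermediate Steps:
U(E) = -3/2 (U(E) = -4 + (½)*5 = -4 + 5/2 = -3/2)
m(x) = 8*x² (m(x) = 2*(2*x)² = 2*(4*x²) = 8*x²)
-3823/1325 - 1150/((339 - 1168) + (-3 + (U(3)*2 + m(3)))²) = -3823/1325 - 1150/((339 - 1168) + (-3 + (-3/2*2 + 8*3²))²) = -3823*1/1325 - 1150/(-829 + (-3 + (-3 + 8*9))²) = -3823/1325 - 1150/(-829 + (-3 + (-3 + 72))²) = -3823/1325 - 1150/(-829 + (-3 + 69)²) = -3823/1325 - 1150/(-829 + 66²) = -3823/1325 - 1150/(-829 + 4356) = -3823/1325 - 1150/3527 = -15007471/4673275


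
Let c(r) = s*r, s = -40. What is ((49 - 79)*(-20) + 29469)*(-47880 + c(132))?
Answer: -1598468040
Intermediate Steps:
c(r) = -40*r
((49 - 79)*(-20) + 29469)*(-47880 + c(132)) = ((49 - 79)*(-20) + 29469)*(-47880 - 40*132) = (-30*(-20) + 29469)*(-47880 - 5280) = (600 + 29469)*(-53160) = 30069*(-53160) = -1598468040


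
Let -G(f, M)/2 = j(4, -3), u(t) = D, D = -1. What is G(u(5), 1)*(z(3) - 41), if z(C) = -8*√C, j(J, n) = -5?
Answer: -410 - 80*√3 ≈ -548.56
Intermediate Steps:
u(t) = -1
G(f, M) = 10 (G(f, M) = -2*(-5) = 10)
G(u(5), 1)*(z(3) - 41) = 10*(-8*√3 - 41) = 10*(-41 - 8*√3) = -410 - 80*√3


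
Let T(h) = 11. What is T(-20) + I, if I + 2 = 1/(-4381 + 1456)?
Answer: 26324/2925 ≈ 8.9997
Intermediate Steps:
I = -5851/2925 (I = -2 + 1/(-4381 + 1456) = -2 + 1/(-2925) = -2 - 1/2925 = -5851/2925 ≈ -2.0003)
T(-20) + I = 11 - 5851/2925 = 26324/2925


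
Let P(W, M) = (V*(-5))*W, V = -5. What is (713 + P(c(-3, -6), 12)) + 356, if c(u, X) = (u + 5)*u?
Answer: 919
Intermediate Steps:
c(u, X) = u*(5 + u) (c(u, X) = (5 + u)*u = u*(5 + u))
P(W, M) = 25*W (P(W, M) = (-5*(-5))*W = 25*W)
(713 + P(c(-3, -6), 12)) + 356 = (713 + 25*(-3*(5 - 3))) + 356 = (713 + 25*(-3*2)) + 356 = (713 + 25*(-6)) + 356 = (713 - 150) + 356 = 563 + 356 = 919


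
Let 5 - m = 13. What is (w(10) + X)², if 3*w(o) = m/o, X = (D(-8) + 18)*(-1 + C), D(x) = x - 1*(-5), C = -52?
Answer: 142301041/225 ≈ 6.3245e+5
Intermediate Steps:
m = -8 (m = 5 - 1*13 = 5 - 13 = -8)
D(x) = 5 + x (D(x) = x + 5 = 5 + x)
X = -795 (X = ((5 - 8) + 18)*(-1 - 52) = (-3 + 18)*(-53) = 15*(-53) = -795)
w(o) = -8/(3*o) (w(o) = (-8/o)/3 = -8/(3*o))
(w(10) + X)² = (-8/3/10 - 795)² = (-8/3*⅒ - 795)² = (-4/15 - 795)² = (-11929/15)² = 142301041/225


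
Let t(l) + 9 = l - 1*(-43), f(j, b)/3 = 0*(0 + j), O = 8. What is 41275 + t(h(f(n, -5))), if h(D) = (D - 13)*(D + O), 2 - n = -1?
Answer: 41205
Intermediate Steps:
n = 3 (n = 2 - 1*(-1) = 2 + 1 = 3)
f(j, b) = 0 (f(j, b) = 3*(0*(0 + j)) = 3*(0*j) = 3*0 = 0)
h(D) = (-13 + D)*(8 + D) (h(D) = (D - 13)*(D + 8) = (-13 + D)*(8 + D))
t(l) = 34 + l (t(l) = -9 + (l - 1*(-43)) = -9 + (l + 43) = -9 + (43 + l) = 34 + l)
41275 + t(h(f(n, -5))) = 41275 + (34 + (-104 + 0² - 5*0)) = 41275 + (34 + (-104 + 0 + 0)) = 41275 + (34 - 104) = 41275 - 70 = 41205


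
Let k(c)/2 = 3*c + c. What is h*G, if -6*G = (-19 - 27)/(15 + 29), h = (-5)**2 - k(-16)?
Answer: 1173/44 ≈ 26.659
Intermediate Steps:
k(c) = 8*c (k(c) = 2*(3*c + c) = 2*(4*c) = 8*c)
h = 153 (h = (-5)**2 - 8*(-16) = 25 - 1*(-128) = 25 + 128 = 153)
G = 23/132 (G = -(-19 - 27)/(6*(15 + 29)) = -(-23)/(3*44) = -1/6*(-23/22) = 23/132 ≈ 0.17424)
h*G = 153*(23/132) = 1173/44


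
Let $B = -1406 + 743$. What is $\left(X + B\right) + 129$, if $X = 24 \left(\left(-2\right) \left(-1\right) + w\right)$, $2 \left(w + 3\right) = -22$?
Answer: $-822$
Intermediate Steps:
$B = -663$
$w = -14$ ($w = -3 + \frac{1}{2} \left(-22\right) = -3 - 11 = -14$)
$X = -288$ ($X = 24 \left(\left(-2\right) \left(-1\right) - 14\right) = 24 \left(2 - 14\right) = 24 \left(-12\right) = -288$)
$\left(X + B\right) + 129 = \left(-288 - 663\right) + 129 = -951 + 129 = -822$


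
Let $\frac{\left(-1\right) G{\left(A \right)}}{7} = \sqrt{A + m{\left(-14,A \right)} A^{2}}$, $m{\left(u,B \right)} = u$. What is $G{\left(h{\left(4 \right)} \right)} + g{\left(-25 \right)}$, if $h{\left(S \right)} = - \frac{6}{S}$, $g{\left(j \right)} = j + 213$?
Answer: $188 - 7 i \sqrt{33} \approx 188.0 - 40.212 i$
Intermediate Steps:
$g{\left(j \right)} = 213 + j$
$G{\left(A \right)} = - 7 \sqrt{A - 14 A^{2}}$
$G{\left(h{\left(4 \right)} \right)} + g{\left(-25 \right)} = - 7 \sqrt{- - \frac{6}{4} \left(-1 + 14 \left(- \frac{6}{4}\right)\right)} + \left(213 - 25\right) = - 7 \sqrt{- \left(-6\right) \frac{1}{4} \left(-1 + 14 \left(\left(-6\right) \frac{1}{4}\right)\right)} + 188 = - 7 \sqrt{\left(-1\right) \left(- \frac{3}{2}\right) \left(-1 + 14 \left(- \frac{3}{2}\right)\right)} + 188 = - 7 \sqrt{\left(-1\right) \left(- \frac{3}{2}\right) \left(-1 - 21\right)} + 188 = - 7 \sqrt{\left(-1\right) \left(- \frac{3}{2}\right) \left(-22\right)} + 188 = - 7 \sqrt{-33} + 188 = - 7 i \sqrt{33} + 188 = 188 - 7 i \sqrt{33}$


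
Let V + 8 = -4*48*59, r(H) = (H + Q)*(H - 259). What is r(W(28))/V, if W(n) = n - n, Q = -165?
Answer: -42735/11336 ≈ -3.7698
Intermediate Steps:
W(n) = 0
r(H) = (-259 + H)*(-165 + H) (r(H) = (H - 165)*(H - 259) = (-165 + H)*(-259 + H) = (-259 + H)*(-165 + H))
V = -11336 (V = -8 - 4*48*59 = -8 - 192*59 = -8 - 11328 = -11336)
r(W(28))/V = (42735 + 0**2 - 424*0)/(-11336) = (42735 + 0 + 0)*(-1/11336) = 42735*(-1/11336) = -42735/11336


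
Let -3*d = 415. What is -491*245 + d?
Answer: -361300/3 ≈ -1.2043e+5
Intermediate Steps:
d = -415/3 (d = -⅓*415 = -415/3 ≈ -138.33)
-491*245 + d = -491*245 - 415/3 = -120295 - 415/3 = -361300/3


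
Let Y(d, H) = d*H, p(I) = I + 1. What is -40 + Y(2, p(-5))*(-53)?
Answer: 384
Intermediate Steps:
p(I) = 1 + I
Y(d, H) = H*d
-40 + Y(2, p(-5))*(-53) = -40 + ((1 - 5)*2)*(-53) = -40 - 4*2*(-53) = -40 - 8*(-53) = -40 + 424 = 384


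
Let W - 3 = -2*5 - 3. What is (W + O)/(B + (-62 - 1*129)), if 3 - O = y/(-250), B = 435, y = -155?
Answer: -381/12200 ≈ -0.031229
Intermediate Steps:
W = -10 (W = 3 + (-2*5 - 3) = 3 + (-10 - 3) = 3 - 13 = -10)
O = 119/50 (O = 3 - (-155)/(-250) = 3 - (-155)*(-1)/250 = 3 - 1*31/50 = 3 - 31/50 = 119/50 ≈ 2.3800)
(W + O)/(B + (-62 - 1*129)) = (-10 + 119/50)/(435 + (-62 - 1*129)) = -381/(50*(435 + (-62 - 129))) = -381/(50*(435 - 191)) = -381/50/244 = -381/50*1/244 = -381/12200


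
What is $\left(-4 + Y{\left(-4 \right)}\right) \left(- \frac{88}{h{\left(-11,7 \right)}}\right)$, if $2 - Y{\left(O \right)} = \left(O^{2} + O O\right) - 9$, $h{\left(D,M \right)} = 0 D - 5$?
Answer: $-440$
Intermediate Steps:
$h{\left(D,M \right)} = -5$ ($h{\left(D,M \right)} = 0 - 5 = -5$)
$Y{\left(O \right)} = 11 - 2 O^{2}$ ($Y{\left(O \right)} = 2 - \left(\left(O^{2} + O O\right) - 9\right) = 2 - \left(\left(O^{2} + O^{2}\right) - 9\right) = 2 - \left(2 O^{2} - 9\right) = 2 - \left(-9 + 2 O^{2}\right) = 11 - 2 O^{2}$)
$\left(-4 + Y{\left(-4 \right)}\right) \left(- \frac{88}{h{\left(-11,7 \right)}}\right) = \left(-4 + \left(11 - 2 \left(-4\right)^{2}\right)\right) \left(- \frac{88}{-5}\right) = \left(-4 + \left(11 - 32\right)\right) \left(\left(-88\right) \left(- \frac{1}{5}\right)\right) = \left(-4 + \left(11 - 32\right)\right) \frac{88}{5} = \left(-4 - 21\right) \frac{88}{5} = \left(-25\right) \frac{88}{5} = -440$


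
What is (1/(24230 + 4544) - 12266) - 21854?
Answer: -981768879/28774 ≈ -34120.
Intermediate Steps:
(1/(24230 + 4544) - 12266) - 21854 = (1/28774 - 12266) - 21854 = -352941883/28774 - 21854 = -981768879/28774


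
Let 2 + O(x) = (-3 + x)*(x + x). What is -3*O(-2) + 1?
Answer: -53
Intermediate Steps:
O(x) = -2 + 2*x*(-3 + x) (O(x) = -2 + (-3 + x)*(x + x) = -2 + (-3 + x)*(2*x) = -2 + 2*x*(-3 + x))
-3*O(-2) + 1 = -3*(-2 - 6*(-2) + 2*(-2)²) + 1 = -3*(-2 + 12 + 2*4) + 1 = -3*(-2 + 12 + 8) + 1 = -3*18 + 1 = -54 + 1 = -53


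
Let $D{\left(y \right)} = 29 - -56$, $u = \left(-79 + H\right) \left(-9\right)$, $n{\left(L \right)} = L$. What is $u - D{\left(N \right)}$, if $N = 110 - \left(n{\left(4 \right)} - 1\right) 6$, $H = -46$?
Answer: $1040$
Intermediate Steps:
$u = 1125$ ($u = \left(-79 - 46\right) \left(-9\right) = \left(-125\right) \left(-9\right) = 1125$)
$N = 92$ ($N = 110 - \left(4 - 1\right) 6 = 110 - 3 \cdot 6 = 110 - 18 = 92$)
$D{\left(y \right)} = 85$ ($D{\left(y \right)} = 29 + 56 = 85$)
$u - D{\left(N \right)} = 1125 - 85 = 1040$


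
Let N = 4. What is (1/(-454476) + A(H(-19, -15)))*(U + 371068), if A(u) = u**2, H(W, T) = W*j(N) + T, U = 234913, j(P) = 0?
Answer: 61965859109119/454476 ≈ 1.3635e+8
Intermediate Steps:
H(W, T) = T (H(W, T) = W*0 + T = 0 + T = T)
(1/(-454476) + A(H(-19, -15)))*(U + 371068) = (1/(-454476) + (-15)**2)*(234913 + 371068) = (-1/454476 + 225)*605981 = (102257099/454476)*605981 = 61965859109119/454476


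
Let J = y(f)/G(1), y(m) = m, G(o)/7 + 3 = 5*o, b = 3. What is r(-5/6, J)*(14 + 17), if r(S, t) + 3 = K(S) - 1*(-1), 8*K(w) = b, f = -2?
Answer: -403/8 ≈ -50.375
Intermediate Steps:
G(o) = -21 + 35*o (G(o) = -21 + 7*(5*o) = -21 + 35*o)
K(w) = 3/8 (K(w) = (1/8)*3 = 3/8)
J = -1/7 (J = -2/(-21 + 35*1) = -2/(-21 + 35) = -2/14 = -2*1/14 = -1/7 ≈ -0.14286)
r(S, t) = -13/8 (r(S, t) = -3 + (3/8 - 1*(-1)) = -3 + (3/8 + 1) = -3 + 11/8 = -13/8)
r(-5/6, J)*(14 + 17) = -13*(14 + 17)/8 = -13/8*31 = -403/8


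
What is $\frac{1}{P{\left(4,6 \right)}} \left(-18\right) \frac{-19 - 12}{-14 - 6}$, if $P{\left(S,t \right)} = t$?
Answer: $- \frac{93}{20} \approx -4.65$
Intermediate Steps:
$\frac{1}{P{\left(4,6 \right)}} \left(-18\right) \frac{-19 - 12}{-14 - 6} = \frac{1}{6} \left(-18\right) \frac{-19 - 12}{-14 - 6} = \frac{1}{6} \left(-18\right) \left(- \frac{31}{-20}\right) = - 3 \left(\left(-31\right) \left(- \frac{1}{20}\right)\right) = \left(-3\right) \frac{31}{20} = - \frac{93}{20}$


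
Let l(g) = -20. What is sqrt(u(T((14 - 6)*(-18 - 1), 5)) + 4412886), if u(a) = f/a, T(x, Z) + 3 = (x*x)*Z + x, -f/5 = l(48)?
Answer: 13*sqrt(13900938946266)/23073 ≈ 2100.7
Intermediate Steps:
f = 100 (f = -5*(-20) = 100)
T(x, Z) = -3 + x + Z*x**2 (T(x, Z) = -3 + ((x*x)*Z + x) = -3 + (x**2*Z + x) = -3 + (Z*x**2 + x) = -3 + (x + Z*x**2) = -3 + x + Z*x**2)
u(a) = 100/a
sqrt(u(T((14 - 6)*(-18 - 1), 5)) + 4412886) = sqrt(100/(-3 + (14 - 6)*(-18 - 1) + 5*((14 - 6)*(-18 - 1))**2) + 4412886) = sqrt(100/(-3 + 8*(-19) + 5*(8*(-19))**2) + 4412886) = sqrt(100/(-3 - 152 + 5*(-152)**2) + 4412886) = sqrt(100/(-3 - 152 + 5*23104) + 4412886) = sqrt(100/(-3 - 152 + 115520) + 4412886) = sqrt(100/115365 + 4412886) = sqrt(100*(1/115365) + 4412886) = sqrt(20/23073 + 4412886) = sqrt(101818518698/23073) = 13*sqrt(13900938946266)/23073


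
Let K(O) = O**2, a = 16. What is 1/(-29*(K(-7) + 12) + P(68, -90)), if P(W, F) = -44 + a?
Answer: -1/1797 ≈ -0.00055648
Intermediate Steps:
P(W, F) = -28 (P(W, F) = -44 + 16 = -28)
1/(-29*(K(-7) + 12) + P(68, -90)) = 1/(-29*((-7)**2 + 12) - 28) = 1/(-29*(49 + 12) - 28) = 1/(-29*61 - 28) = 1/(-1769 - 28) = 1/(-1797) = -1/1797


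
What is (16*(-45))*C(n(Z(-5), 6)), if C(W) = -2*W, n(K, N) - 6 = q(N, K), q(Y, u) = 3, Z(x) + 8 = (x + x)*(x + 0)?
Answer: 12960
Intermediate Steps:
Z(x) = -8 + 2*x² (Z(x) = -8 + (x + x)*(x + 0) = -8 + (2*x)*x = -8 + 2*x²)
n(K, N) = 9 (n(K, N) = 6 + 3 = 9)
(16*(-45))*C(n(Z(-5), 6)) = (16*(-45))*(-2*9) = -720*(-18) = 12960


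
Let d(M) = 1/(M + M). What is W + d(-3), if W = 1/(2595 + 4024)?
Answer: -6613/39714 ≈ -0.16652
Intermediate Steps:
d(M) = 1/(2*M)
W = 1/6619 ≈ 0.00015108
W + d(-3) = 1/6619 + (½)/(-3) = 1/6619 + (½)*(-⅓) = 1/6619 - ⅙ = -6613/39714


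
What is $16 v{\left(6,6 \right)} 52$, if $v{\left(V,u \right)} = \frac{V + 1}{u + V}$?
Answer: $\frac{1456}{3} \approx 485.33$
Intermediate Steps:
$v{\left(V,u \right)} = \frac{1 + V}{V + u}$
$16 v{\left(6,6 \right)} 52 = 16 \frac{1 + 6}{6 + 6} \cdot 52 = 16 \cdot \frac{1}{12} \cdot 7 \cdot 52 = 16 \cdot \frac{7}{12} \cdot 52 = \frac{28}{3} \cdot 52 = \frac{1456}{3}$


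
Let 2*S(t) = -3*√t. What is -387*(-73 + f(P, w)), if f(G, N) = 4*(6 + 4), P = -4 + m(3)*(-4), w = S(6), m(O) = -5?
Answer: 12771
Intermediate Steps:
S(t) = -3*√t/2 (S(t) = (-3*√t)/2 = -3*√t/2)
w = -3*√6/2 ≈ -3.6742
P = 16 (P = -4 - 5*(-4) = -4 + 20 = 16)
f(G, N) = 40 (f(G, N) = 4*10 = 40)
-387*(-73 + f(P, w)) = -387*(-73 + 40) = -387*(-33) = 12771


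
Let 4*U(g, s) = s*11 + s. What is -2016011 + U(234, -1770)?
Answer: -2021321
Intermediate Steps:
U(g, s) = 3*s (U(g, s) = (s*11 + s)/4 = (11*s + s)/4 = (12*s)/4 = 3*s)
-2016011 + U(234, -1770) = -2016011 + 3*(-1770) = -2016011 - 5310 = -2021321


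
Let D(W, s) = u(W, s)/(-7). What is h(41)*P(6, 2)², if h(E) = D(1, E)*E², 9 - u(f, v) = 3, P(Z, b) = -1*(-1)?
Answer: -10086/7 ≈ -1440.9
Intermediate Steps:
P(Z, b) = 1
u(f, v) = 6 (u(f, v) = 9 - 1*3 = 9 - 3 = 6)
D(W, s) = -6/7 (D(W, s) = 6/(-7) = 6*(-⅐) = -6/7)
h(E) = -6*E²/7
h(41)*P(6, 2)² = -6/7*41²*1² = -6/7*1681*1 = -10086/7*1 = -10086/7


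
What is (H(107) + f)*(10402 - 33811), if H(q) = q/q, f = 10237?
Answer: -239661342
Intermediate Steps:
H(q) = 1
(H(107) + f)*(10402 - 33811) = (1 + 10237)*(10402 - 33811) = 10238*(-23409) = -239661342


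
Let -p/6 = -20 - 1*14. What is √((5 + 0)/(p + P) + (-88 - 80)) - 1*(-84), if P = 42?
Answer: 84 + 31*I*√10578/246 ≈ 84.0 + 12.961*I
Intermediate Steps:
p = 204 (p = -6*(-20 - 1*14) = -6*(-20 - 14) = -6*(-34) = 204)
√((5 + 0)/(p + P) + (-88 - 80)) - 1*(-84) = √((5 + 0)/(204 + 42) + (-88 - 80)) - 1*(-84) = √(5/246 - 168) + 84 = √(-41323/246) + 84 = 31*I*√10578/246 + 84 = 84 + 31*I*√10578/246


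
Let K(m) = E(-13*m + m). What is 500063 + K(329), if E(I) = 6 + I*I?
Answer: 16086773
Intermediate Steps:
E(I) = 6 + I**2
K(m) = 6 + 144*m**2 (K(m) = 6 + (-13*m + m)**2 = 6 + (-12*m)**2 = 6 + 144*m**2)
500063 + K(329) = 500063 + (6 + 144*329**2) = 500063 + (6 + 144*108241) = 500063 + (6 + 15586704) = 500063 + 15586710 = 16086773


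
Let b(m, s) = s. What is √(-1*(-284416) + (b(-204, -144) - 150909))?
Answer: √133363 ≈ 365.19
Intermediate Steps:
√(-1*(-284416) + (b(-204, -144) - 150909)) = √(-1*(-284416) + (-144 - 150909)) = √(284416 - 151053) = √133363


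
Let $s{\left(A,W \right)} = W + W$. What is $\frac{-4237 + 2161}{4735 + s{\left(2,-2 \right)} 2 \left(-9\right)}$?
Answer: $- \frac{2076}{4807} \approx -0.43187$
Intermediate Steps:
$s{\left(A,W \right)} = 2 W$
$\frac{-4237 + 2161}{4735 + s{\left(2,-2 \right)} 2 \left(-9\right)} = \frac{-4237 + 2161}{4735 + 2 \left(-2\right) 2 \left(-9\right)} = - \frac{2076}{4735 + \left(-4\right) 2 \left(-9\right)} = - \frac{2076}{4735 - -72} = - \frac{2076}{4735 + 72} = - \frac{2076}{4807}$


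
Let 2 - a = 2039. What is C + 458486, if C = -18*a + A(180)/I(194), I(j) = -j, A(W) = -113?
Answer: 96059601/194 ≈ 4.9515e+5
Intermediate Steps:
a = -2037 (a = 2 - 1*2039 = 2 - 2039 = -2037)
C = 7113317/194 (C = -18*(-2037) - 113/((-1*194)) = 36666 - 113/(-194) = 36666 - 113*(-1/194) = 36666 + 113/194 = 7113317/194 ≈ 36667.)
C + 458486 = 7113317/194 + 458486 = 96059601/194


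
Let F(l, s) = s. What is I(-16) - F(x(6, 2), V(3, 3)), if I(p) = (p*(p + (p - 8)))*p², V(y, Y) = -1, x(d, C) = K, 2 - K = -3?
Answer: 163841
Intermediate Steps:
K = 5 (K = 2 - 1*(-3) = 2 + 3 = 5)
x(d, C) = 5
I(p) = p³*(-8 + 2*p) (I(p) = (p*(p + (-8 + p)))*p² = (p*(-8 + 2*p))*p² = p³*(-8 + 2*p))
I(-16) - F(x(6, 2), V(3, 3)) = 2*(-16)³*(-4 - 16) - 1*(-1) = 2*(-4096)*(-20) + 1 = 163840 + 1 = 163841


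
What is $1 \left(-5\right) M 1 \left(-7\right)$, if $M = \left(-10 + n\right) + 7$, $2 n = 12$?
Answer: $105$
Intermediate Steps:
$n = 6$ ($n = \frac{1}{2} \cdot 12 = 6$)
$M = 3$ ($M = \left(-10 + 6\right) + 7 = -4 + 7 = 3$)
$1 \left(-5\right) M 1 \left(-7\right) = 1 \left(-5\right) 3 \cdot 1 \left(-7\right) = \left(-5\right) 3 \left(-7\right) = \left(-15\right) \left(-7\right) = 105$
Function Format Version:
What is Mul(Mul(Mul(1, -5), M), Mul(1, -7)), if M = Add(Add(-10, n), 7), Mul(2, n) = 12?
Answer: 105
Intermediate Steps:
n = 6 (n = Mul(Rational(1, 2), 12) = 6)
M = 3 (M = Add(Add(-10, 6), 7) = Add(-4, 7) = 3)
Mul(Mul(Mul(1, -5), M), Mul(1, -7)) = Mul(Mul(Mul(1, -5), 3), Mul(1, -7)) = Mul(Mul(-5, 3), -7) = Mul(-15, -7) = 105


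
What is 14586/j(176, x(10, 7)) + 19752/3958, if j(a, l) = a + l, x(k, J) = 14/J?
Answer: 15311811/176131 ≈ 86.934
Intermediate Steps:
14586/j(176, x(10, 7)) + 19752/3958 = 14586/(176 + 14/7) + 19752/3958 = 14586/(176 + 14*(1/7)) + 19752*(1/3958) = 14586/(176 + 2) + 9876/1979 = 14586/178 + 9876/1979 = 14586*(1/178) + 9876/1979 = 7293/89 + 9876/1979 = 15311811/176131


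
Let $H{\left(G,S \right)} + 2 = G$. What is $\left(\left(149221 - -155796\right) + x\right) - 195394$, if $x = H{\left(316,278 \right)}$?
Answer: $109937$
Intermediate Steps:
$H{\left(G,S \right)} = -2 + G$
$x = 314$ ($x = -2 + 316 = 314$)
$\left(\left(149221 - -155796\right) + x\right) - 195394 = \left(\left(149221 - -155796\right) + 314\right) - 195394 = \left(\left(149221 + 155796\right) + 314\right) - 195394 = \left(305017 + 314\right) - 195394 = 305331 - 195394 = 109937$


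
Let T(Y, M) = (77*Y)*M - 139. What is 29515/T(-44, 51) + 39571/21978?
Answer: 6194213647/3800589606 ≈ 1.6298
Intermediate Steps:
T(Y, M) = -139 + 77*M*Y (T(Y, M) = 77*M*Y - 139 = -139 + 77*M*Y)
29515/T(-44, 51) + 39571/21978 = 29515/(-139 + 77*51*(-44)) + 39571/21978 = 29515/(-139 - 172788) + 39571*(1/21978) = 29515/(-172927) + 39571/21978 = 29515*(-1/172927) + 39571/21978 = -29515/172927 + 39571/21978 = 6194213647/3800589606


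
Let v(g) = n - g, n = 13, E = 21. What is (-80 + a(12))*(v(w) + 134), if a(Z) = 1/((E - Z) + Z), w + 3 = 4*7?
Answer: -204838/21 ≈ -9754.2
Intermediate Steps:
w = 25 (w = -3 + 4*7 = -3 + 28 = 25)
v(g) = 13 - g
a(Z) = 1/21 (a(Z) = 1/((21 - Z) + Z) = 1/21)
(-80 + a(12))*(v(w) + 134) = (-80 + 1/21)*((13 - 1*25) + 134) = -1679*((13 - 25) + 134)/21 = -1679*(-12 + 134)/21 = -1679/21*122 = -204838/21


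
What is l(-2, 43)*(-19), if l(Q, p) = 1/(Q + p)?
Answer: -19/41 ≈ -0.46341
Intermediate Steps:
l(-2, 43)*(-19) = -19/(-2 + 43) = -19/41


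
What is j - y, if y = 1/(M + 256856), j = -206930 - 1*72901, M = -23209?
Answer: -65381673658/233647 ≈ -2.7983e+5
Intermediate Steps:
j = -279831 (j = -206930 - 72901 = -279831)
y = 1/233647 (y = 1/(-23209 + 256856) = 1/233647 ≈ 4.2800e-6)
j - y = -279831 - 1*1/233647 = -279831 - 1/233647 = -65381673658/233647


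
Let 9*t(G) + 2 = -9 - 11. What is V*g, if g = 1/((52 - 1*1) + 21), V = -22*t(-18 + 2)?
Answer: 121/162 ≈ 0.74691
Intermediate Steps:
t(G) = -22/9 (t(G) = -2/9 + (-9 - 11)/9 = -2/9 + (1/9)*(-20) = -2/9 - 20/9 = -22/9)
V = 484/9 (V = -22*(-22/9) = 484/9 ≈ 53.778)
g = 1/72 (g = 1/((52 - 1) + 21) = 1/(51 + 21) = 1/72 ≈ 0.013889)
V*g = (484/9)*(1/72) = 121/162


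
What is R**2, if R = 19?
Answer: 361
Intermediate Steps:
R**2 = 19**2 = 361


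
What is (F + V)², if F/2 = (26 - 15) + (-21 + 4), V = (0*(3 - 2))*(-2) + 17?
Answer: 25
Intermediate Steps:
V = 17 (V = (0*1)*(-2) + 17 = 0*(-2) + 17 = 0 + 17 = 17)
F = -12 (F = 2*((26 - 15) + (-21 + 4)) = 2*(11 - 17) = 2*(-6) = -12)
(F + V)² = (-12 + 17)² = 5² = 25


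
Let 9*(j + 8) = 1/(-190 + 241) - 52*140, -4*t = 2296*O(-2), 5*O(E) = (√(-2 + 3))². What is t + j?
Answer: -2138221/2295 ≈ -931.69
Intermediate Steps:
O(E) = ⅕ (O(E) = (√(-2 + 3))²/5 = (√1)²/5 = (⅕)*1² = (⅕)*1 = ⅕)
t = -574/5 ≈ -114.80
j = -374951/459 (j = -8 + (1/(-190 + 241) - 52*140)/9 = -8 + (1/51 - 7280)/9 = -8 + (⅑)*(-371279/51) = -8 - 371279/459 = -374951/459 ≈ -816.89)
t + j = -574/5 - 374951/459 = -2138221/2295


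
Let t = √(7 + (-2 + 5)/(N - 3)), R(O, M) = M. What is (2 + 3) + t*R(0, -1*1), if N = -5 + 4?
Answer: 5/2 ≈ 2.5000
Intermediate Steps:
N = -1
t = 5/2 (t = √(7 + (-2 + 5)/(-1 - 3)) = √(7 + 3/(-4)) = √(7 + 3*(-¼)) = √(7 - ¾) = √(25/4) = 5/2 ≈ 2.5000)
(2 + 3) + t*R(0, -1*1) = (2 + 3) + 5*(-1*1)/2 = 5 + (5/2)*(-1) = 5 - 5/2 = 5/2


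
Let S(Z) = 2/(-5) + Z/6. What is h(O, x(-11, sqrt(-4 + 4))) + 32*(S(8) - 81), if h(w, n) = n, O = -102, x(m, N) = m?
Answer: -38597/15 ≈ -2573.1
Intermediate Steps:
S(Z) = -2/5 + Z/6 (S(Z) = 2*(-1/5) + Z*(1/6) = -2/5 + Z/6)
h(O, x(-11, sqrt(-4 + 4))) + 32*(S(8) - 81) = -11 + 32*((-2/5 + (1/6)*8) - 81) = -11 + 32*((-2/5 + 4/3) - 81) = -11 + 32*(14/15 - 81) = -11 + 32*(-1201/15) = -11 - 38432/15 = -38597/15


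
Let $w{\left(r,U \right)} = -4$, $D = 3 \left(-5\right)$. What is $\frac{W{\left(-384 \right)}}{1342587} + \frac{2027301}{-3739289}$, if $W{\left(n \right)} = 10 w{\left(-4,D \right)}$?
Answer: $- \frac{2721977539247}{5020320800643} \approx -0.54219$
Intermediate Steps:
$D = -15$
$W{\left(n \right)} = -40$ ($W{\left(n \right)} = 10 \left(-4\right) = -40$)
$\frac{W{\left(-384 \right)}}{1342587} + \frac{2027301}{-3739289} = - \frac{40}{1342587} + \frac{2027301}{-3739289} = \left(-40\right) \frac{1}{1342587} + 2027301 \left(- \frac{1}{3739289}\right) = - \frac{40}{1342587} - \frac{2027301}{3739289} = - \frac{2721977539247}{5020320800643}$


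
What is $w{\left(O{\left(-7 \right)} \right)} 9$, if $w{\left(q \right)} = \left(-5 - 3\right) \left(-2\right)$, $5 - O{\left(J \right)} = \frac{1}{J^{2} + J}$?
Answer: $144$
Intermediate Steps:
$O{\left(J \right)} = 5 - \frac{1}{J + J^{2}}$ ($O{\left(J \right)} = 5 - \frac{1}{J^{2} + J} = 5 - \frac{1}{J + J^{2}}$)
$w{\left(q \right)} = 16$ ($w{\left(q \right)} = \left(-8\right) \left(-2\right) = 16$)
$w{\left(O{\left(-7 \right)} \right)} 9 = 16 \cdot 9 = 144$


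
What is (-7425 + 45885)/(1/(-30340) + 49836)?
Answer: 1166876400/1512024239 ≈ 0.77173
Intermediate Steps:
(-7425 + 45885)/(1/(-30340) + 49836) = 38460/(-1/30340 + 49836) = 38460/(1512024239/30340) = 38460*(30340/1512024239) = 1166876400/1512024239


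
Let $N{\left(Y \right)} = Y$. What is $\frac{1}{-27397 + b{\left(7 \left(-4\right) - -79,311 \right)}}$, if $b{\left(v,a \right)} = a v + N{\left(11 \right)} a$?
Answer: $- \frac{1}{8115} \approx -0.00012323$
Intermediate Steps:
$b{\left(v,a \right)} = 11 a + a v$ ($b{\left(v,a \right)} = a v + 11 a = 11 a + a v$)
$\frac{1}{-27397 + b{\left(7 \left(-4\right) - -79,311 \right)}} = \frac{1}{-27397 + 311 \left(11 + \left(7 \left(-4\right) - -79\right)\right)} = \frac{1}{-27397 + 311 \left(11 + \left(-28 + 79\right)\right)} = \frac{1}{-27397 + 311 \left(11 + 51\right)} = \frac{1}{-27397 + 311 \cdot 62} = \frac{1}{-27397 + 19282} = \frac{1}{-8115} = - \frac{1}{8115}$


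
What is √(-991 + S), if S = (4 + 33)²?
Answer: 3*√42 ≈ 19.442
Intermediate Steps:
S = 1369 (S = 37² = 1369)
√(-991 + S) = √(-991 + 1369) = √378 = 3*√42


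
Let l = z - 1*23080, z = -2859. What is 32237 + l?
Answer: 6298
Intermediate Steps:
l = -25939 (l = -2859 - 1*23080 = -2859 - 23080 = -25939)
32237 + l = 32237 - 25939 = 6298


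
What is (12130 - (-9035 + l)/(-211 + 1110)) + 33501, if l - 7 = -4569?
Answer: 41035866/899 ≈ 45646.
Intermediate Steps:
l = -4562 (l = 7 - 4569 = -4562)
(12130 - (-9035 + l)/(-211 + 1110)) + 33501 = (12130 - (-9035 - 4562)/(-211 + 1110)) + 33501 = (12130 - (-13597)/899) + 33501 = (12130 - 1*(-13597/899)) + 33501 = (12130 + 13597/899) + 33501 = 10918467/899 + 33501 = 41035866/899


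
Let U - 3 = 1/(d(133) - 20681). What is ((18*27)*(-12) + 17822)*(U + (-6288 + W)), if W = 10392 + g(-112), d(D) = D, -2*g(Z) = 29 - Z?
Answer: 45203390545/934 ≈ 4.8398e+7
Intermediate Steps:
g(Z) = -29/2 + Z/2 (g(Z) = -(29 - Z)/2 = -29/2 + Z/2)
W = 20643/2 (W = 10392 + (-29/2 + (½)*(-112)) = 10392 + (-29/2 - 56) = 10392 - 141/2 = 20643/2 ≈ 10322.)
U = 61643/20548 (U = 3 + 1/(133 - 20681) = 3 + 1/(-20548) = 3 - 1/20548 = 61643/20548 ≈ 3.0000)
((18*27)*(-12) + 17822)*(U + (-6288 + W)) = ((18*27)*(-12) + 17822)*(61643/20548 + (-6288 + 20643/2)) = (486*(-12) + 17822)*(61643/20548 + 8067/2) = (-5832 + 17822)*(82942001/20548) = 11990*(82942001/20548) = 45203390545/934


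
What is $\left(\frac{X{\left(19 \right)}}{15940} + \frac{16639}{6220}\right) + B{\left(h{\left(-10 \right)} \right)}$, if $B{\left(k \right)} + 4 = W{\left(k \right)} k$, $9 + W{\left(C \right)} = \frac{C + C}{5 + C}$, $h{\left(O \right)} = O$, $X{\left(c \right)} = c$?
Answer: $\frac{60326208}{1239335} \approx 48.676$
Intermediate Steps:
$W{\left(C \right)} = -9 + \frac{2 C}{5 + C}$ ($W{\left(C \right)} = -9 + \frac{C + C}{5 + C} = -9 + \frac{2 C}{5 + C}$)
$B{\left(k \right)} = -4 + \frac{k \left(-45 - 7 k\right)}{5 + k}$ ($B{\left(k \right)} = -4 + \frac{-45 - 7 k}{5 + k} k = -4 + \frac{k \left(-45 - 7 k\right)}{5 + k}$)
$\left(\frac{X{\left(19 \right)}}{15940} + \frac{16639}{6220}\right) + B{\left(h{\left(-10 \right)} \right)} = \left(\frac{19}{15940} + \frac{16639}{6220}\right) + \frac{-20 - -490 - 7 \left(-10\right)^{2}}{5 - 10} = \left(19 \cdot \frac{1}{15940} + 16639 \cdot \frac{1}{6220}\right) + \frac{-20 + 490 - 700}{-5} = \left(\frac{19}{15940} + \frac{16639}{6220}\right) - \frac{-20 + 490 - 700}{5} = \frac{3316798}{1239335} - -46 = \frac{3316798}{1239335} + 46 = \frac{60326208}{1239335}$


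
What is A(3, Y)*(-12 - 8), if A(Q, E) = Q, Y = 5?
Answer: -60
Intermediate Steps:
A(3, Y)*(-12 - 8) = 3*(-12 - 8) = 3*(-20) = -60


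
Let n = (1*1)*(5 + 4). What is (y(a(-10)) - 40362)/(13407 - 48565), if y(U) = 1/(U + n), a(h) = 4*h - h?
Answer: 847603/738318 ≈ 1.1480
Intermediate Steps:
n = 9 (n = 1*9 = 9)
a(h) = 3*h
y(U) = 1/(9 + U) (y(U) = 1/(U + 9) = 1/(9 + U))
(y(a(-10)) - 40362)/(13407 - 48565) = (1/(9 + 3*(-10)) - 40362)/(13407 - 48565) = (1/(9 - 30) - 40362)/(-35158) = (1/(-21) - 40362)*(-1/35158) = (-1/21 - 40362)*(-1/35158) = -847603/21*(-1/35158) = 847603/738318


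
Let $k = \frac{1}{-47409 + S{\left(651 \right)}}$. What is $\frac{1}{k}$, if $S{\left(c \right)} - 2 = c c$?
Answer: $376394$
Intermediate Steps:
$S{\left(c \right)} = 2 + c^{2}$ ($S{\left(c \right)} = 2 + c c = 2 + c^{2}$)
$k = \frac{1}{376394}$ ($k = \frac{1}{-47409 + \left(2 + 651^{2}\right)} = \frac{1}{-47409 + \left(2 + 423801\right)} = \frac{1}{-47409 + 423803} = \frac{1}{376394} \approx 2.6568 \cdot 10^{-6}$)
$\frac{1}{k} = \frac{1}{\frac{1}{376394}} = 376394$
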